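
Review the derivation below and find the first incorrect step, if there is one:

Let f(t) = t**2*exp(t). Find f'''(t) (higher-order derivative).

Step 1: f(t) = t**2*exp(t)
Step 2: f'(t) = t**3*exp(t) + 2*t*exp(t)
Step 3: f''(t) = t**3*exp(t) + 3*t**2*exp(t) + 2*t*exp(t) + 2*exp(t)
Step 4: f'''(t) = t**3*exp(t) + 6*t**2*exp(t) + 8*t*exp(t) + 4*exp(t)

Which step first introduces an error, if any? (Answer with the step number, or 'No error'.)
Step 2

Step 2 is incorrect due to a wrong exponent.
The step shows: t**3*exp(t) + 2*t*exp(t)
The correct value should be: t**2*exp(t) + 2*t*exp(t)

Explanation: The exponent 2 on t was incorrectly written as 3: the term t**2*exp(t) was incorrectly written as t**3*exp(t)
The later steps are derived from this incorrect expression, so the error originates in Step 2.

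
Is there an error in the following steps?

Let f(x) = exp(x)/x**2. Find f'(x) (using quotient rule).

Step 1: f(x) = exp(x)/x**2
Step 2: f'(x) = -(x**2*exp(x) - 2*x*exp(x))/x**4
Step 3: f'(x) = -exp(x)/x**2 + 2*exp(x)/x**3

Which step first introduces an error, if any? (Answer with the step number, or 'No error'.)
Step 2

Step 2 is incorrect due to a sign flip.
The step shows: -(x**2*exp(x) - 2*x*exp(x))/x**4
The correct value should be: (x**2*exp(x) - 2*x*exp(x))/x**4

Explanation: The sign of the whole expression was flipped: the term (x**2*exp(x) - 2*x*exp(x))/x**4 was incorrectly written as -(x**2*exp(x) - 2*x*exp(x))/x**4
The later steps are derived from this incorrect expression, so the error originates in Step 2.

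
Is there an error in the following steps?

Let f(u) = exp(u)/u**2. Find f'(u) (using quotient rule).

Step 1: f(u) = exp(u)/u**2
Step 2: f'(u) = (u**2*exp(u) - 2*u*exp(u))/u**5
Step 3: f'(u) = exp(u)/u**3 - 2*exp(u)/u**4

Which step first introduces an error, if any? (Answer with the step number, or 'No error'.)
Step 2

Step 2 is incorrect due to a wrong exponent.
The step shows: (u**2*exp(u) - 2*u*exp(u))/u**5
The correct value should be: (u**2*exp(u) - 2*u*exp(u))/u**4

Explanation: The exponent -4 on u was incorrectly written as -5: the term (u**2*exp(u) - 2*u*exp(u))/u**4 was incorrectly written as (u**2*exp(u) - 2*u*exp(u))/u**5
The later steps are derived from this incorrect expression, so the error originates in Step 2.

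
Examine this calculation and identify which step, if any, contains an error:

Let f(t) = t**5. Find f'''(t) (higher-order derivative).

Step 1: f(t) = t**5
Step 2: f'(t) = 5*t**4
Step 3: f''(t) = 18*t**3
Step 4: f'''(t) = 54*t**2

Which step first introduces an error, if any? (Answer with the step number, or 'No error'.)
Step 3

Step 3 is incorrect due to a wrong coefficient.
The step shows: 18*t**3
The correct value should be: 20*t**3

Explanation: The coefficient 20 was incorrectly written as 18: the term 20*t**3 was incorrectly written as 18*t**3
The later steps are derived from this incorrect expression, so the error originates in Step 3.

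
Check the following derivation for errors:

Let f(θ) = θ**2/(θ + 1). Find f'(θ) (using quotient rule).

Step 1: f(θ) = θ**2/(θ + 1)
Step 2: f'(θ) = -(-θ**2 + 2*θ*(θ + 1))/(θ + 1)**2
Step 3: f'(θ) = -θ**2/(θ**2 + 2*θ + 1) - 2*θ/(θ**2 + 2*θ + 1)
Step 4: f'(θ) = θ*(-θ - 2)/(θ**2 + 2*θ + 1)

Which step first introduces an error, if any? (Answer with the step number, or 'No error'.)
Step 2

Step 2 is incorrect due to a sign flip.
The step shows: -(-θ**2 + 2*θ*(θ + 1))/(θ + 1)**2
The correct value should be: (-θ**2 + 2*θ*(θ + 1))/(θ + 1)**2

Explanation: The sign of the whole expression was flipped: the term (-θ**2 + 2*θ*(θ + 1))/(θ + 1)**2 was incorrectly written as -(-θ**2 + 2*θ*(θ + 1))/(θ + 1)**2
The later steps are derived from this incorrect expression, so the error originates in Step 2.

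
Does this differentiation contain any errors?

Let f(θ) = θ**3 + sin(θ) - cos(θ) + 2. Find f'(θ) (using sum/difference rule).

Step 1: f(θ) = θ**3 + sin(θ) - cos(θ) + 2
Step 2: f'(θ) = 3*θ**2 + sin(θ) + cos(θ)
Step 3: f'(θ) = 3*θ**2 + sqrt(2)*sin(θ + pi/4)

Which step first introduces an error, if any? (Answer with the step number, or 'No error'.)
No error

All steps in this derivation are correct.
The final answer f'(θ) = 3*θ**2 + sqrt(2)*sin(θ + pi/4) is valid.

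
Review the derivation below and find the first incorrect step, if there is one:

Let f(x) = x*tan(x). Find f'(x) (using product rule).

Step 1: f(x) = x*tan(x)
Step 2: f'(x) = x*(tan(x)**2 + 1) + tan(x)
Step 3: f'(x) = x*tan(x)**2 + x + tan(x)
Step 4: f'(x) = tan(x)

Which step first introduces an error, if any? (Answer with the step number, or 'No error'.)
Step 4

Step 4 is incorrect due to a dropped term.
The step shows: tan(x)
The correct value should be: x/cos(x)**2 + tan(x)

Explanation: A term was dropped: the term x/cos(x)**2 was incorrectly omitted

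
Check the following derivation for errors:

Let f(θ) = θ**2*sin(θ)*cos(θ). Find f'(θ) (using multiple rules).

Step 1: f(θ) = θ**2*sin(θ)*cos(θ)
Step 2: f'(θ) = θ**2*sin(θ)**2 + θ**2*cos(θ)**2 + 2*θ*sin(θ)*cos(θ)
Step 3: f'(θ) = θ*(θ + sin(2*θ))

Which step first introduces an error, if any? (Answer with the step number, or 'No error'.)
Step 2

Step 2 is incorrect due to a sign flip.
The step shows: θ**2*sin(θ)**2 + θ**2*cos(θ)**2 + 2*θ*sin(θ)*cos(θ)
The correct value should be: -θ**2*sin(θ)**2 + θ**2*cos(θ)**2 + 2*θ*sin(θ)*cos(θ)

Explanation: The sign of one term was flipped: the term -θ**2*sin(θ)**2 was incorrectly written as θ**2*sin(θ)**2
The later steps are derived from this incorrect expression, so the error originates in Step 2.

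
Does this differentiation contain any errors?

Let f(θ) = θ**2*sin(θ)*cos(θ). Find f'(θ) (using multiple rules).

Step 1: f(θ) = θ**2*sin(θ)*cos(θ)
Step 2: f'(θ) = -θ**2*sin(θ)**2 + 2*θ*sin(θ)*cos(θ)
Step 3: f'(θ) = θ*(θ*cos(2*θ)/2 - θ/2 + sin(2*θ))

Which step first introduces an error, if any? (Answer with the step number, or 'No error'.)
Step 2

Step 2 is incorrect due to a dropped term.
The step shows: -θ**2*sin(θ)**2 + 2*θ*sin(θ)*cos(θ)
The correct value should be: -θ**2*sin(θ)**2 + θ**2*cos(θ)**2 + 2*θ*sin(θ)*cos(θ)

Explanation: A term was dropped: the term θ**2*cos(θ)**2 was incorrectly omitted
The later steps are derived from this incorrect expression, so the error originates in Step 2.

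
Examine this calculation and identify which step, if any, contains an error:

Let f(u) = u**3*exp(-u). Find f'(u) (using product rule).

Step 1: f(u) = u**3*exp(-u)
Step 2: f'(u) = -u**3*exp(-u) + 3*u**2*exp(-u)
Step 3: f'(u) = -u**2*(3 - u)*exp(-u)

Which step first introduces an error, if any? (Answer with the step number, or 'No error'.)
Step 3

Step 3 is incorrect due to a sign flip.
The step shows: -u**2*(3 - u)*exp(-u)
The correct value should be: u**2*(3 - u)*exp(-u)

Explanation: The sign of the whole expression was flipped: the term u**2*(3 - u)*exp(-u) was incorrectly written as -u**2*(3 - u)*exp(-u)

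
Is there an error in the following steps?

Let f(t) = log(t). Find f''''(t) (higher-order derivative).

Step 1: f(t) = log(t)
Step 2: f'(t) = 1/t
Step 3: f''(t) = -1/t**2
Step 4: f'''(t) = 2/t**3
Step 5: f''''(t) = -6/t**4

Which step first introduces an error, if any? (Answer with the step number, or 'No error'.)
No error

All steps in this derivation are correct.
The final answer f''''(t) = -6/t**4 is valid.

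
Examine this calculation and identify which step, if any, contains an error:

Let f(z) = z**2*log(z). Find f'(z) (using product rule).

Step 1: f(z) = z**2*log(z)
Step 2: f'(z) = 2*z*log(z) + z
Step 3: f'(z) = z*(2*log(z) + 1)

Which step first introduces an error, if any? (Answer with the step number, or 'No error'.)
No error

All steps in this derivation are correct.
The final answer f'(z) = z*(2*log(z) + 1) is valid.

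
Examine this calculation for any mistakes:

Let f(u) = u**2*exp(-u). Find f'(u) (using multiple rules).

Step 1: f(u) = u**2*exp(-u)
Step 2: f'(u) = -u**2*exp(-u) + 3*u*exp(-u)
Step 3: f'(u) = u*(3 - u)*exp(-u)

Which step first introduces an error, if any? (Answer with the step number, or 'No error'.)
Step 2

Step 2 is incorrect due to a wrong coefficient.
The step shows: -u**2*exp(-u) + 3*u*exp(-u)
The correct value should be: -u**2*exp(-u) + 2*u*exp(-u)

Explanation: The coefficient 2 was incorrectly written as 3: the term 2*u*exp(-u) was incorrectly written as 3*u*exp(-u)
The later steps are derived from this incorrect expression, so the error originates in Step 2.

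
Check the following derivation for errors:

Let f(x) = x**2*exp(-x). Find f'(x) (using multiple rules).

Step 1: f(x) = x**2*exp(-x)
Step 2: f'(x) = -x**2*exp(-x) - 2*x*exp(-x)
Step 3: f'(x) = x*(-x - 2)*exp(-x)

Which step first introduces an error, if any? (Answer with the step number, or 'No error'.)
Step 2

Step 2 is incorrect due to a sign flip.
The step shows: -x**2*exp(-x) - 2*x*exp(-x)
The correct value should be: -x**2*exp(-x) + 2*x*exp(-x)

Explanation: The sign of one term was flipped: the term 2*x*exp(-x) was incorrectly written as -2*x*exp(-x)
The later steps are derived from this incorrect expression, so the error originates in Step 2.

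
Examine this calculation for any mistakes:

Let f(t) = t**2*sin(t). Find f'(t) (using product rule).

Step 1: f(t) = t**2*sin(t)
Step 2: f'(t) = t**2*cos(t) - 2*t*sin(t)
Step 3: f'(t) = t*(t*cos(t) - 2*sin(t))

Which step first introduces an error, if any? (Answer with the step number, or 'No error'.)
Step 2

Step 2 is incorrect due to a sign flip.
The step shows: t**2*cos(t) - 2*t*sin(t)
The correct value should be: t**2*cos(t) + 2*t*sin(t)

Explanation: The sign of one term was flipped: the term 2*t*sin(t) was incorrectly written as -2*t*sin(t)
The later steps are derived from this incorrect expression, so the error originates in Step 2.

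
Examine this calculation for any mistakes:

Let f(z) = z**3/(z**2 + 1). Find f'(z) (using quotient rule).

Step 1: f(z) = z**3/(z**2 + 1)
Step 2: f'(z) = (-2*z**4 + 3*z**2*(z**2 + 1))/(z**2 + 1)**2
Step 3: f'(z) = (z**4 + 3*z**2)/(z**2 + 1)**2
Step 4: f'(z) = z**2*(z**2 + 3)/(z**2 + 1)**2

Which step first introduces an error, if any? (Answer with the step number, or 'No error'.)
No error

All steps in this derivation are correct.
The final answer f'(z) = z**2*(z**2 + 3)/(z**2 + 1)**2 is valid.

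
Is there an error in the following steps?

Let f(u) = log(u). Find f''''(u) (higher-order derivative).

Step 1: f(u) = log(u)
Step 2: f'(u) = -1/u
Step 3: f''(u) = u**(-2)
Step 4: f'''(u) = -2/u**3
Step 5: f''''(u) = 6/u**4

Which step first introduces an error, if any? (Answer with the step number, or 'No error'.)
Step 2

Step 2 is incorrect due to a sign flip.
The step shows: -1/u
The correct value should be: 1/u

Explanation: The sign of the whole expression was flipped: the term 1/u was incorrectly written as -1/u
The later steps are derived from this incorrect expression, so the error originates in Step 2.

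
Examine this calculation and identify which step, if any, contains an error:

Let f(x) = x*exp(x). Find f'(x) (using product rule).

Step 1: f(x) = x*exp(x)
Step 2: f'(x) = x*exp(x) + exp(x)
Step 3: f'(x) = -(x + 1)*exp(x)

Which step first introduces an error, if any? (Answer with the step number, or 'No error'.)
Step 3

Step 3 is incorrect due to a sign flip.
The step shows: -(x + 1)*exp(x)
The correct value should be: (x + 1)*exp(x)

Explanation: The sign of the whole expression was flipped: the term (x + 1)*exp(x) was incorrectly written as -(x + 1)*exp(x)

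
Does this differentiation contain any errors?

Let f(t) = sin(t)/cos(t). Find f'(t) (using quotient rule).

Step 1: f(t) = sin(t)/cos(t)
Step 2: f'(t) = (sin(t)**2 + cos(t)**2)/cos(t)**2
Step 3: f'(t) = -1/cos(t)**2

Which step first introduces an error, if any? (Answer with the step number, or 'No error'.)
Step 3

Step 3 is incorrect due to a sign flip.
The step shows: -1/cos(t)**2
The correct value should be: cos(t)**(-2)

Explanation: The sign of the whole expression was flipped: the term cos(t)**(-2) was incorrectly written as -1/cos(t)**2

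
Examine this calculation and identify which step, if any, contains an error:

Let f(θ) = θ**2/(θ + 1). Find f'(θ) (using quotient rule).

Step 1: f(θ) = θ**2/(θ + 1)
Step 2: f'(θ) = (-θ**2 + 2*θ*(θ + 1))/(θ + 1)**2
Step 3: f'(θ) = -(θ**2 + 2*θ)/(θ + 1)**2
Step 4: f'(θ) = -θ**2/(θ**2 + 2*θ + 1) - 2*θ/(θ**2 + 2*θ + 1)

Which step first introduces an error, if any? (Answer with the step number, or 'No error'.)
Step 3

Step 3 is incorrect due to a sign flip.
The step shows: -(θ**2 + 2*θ)/(θ + 1)**2
The correct value should be: (θ**2 + 2*θ)/(θ + 1)**2

Explanation: The sign of the whole expression was flipped: the term (θ**2 + 2*θ)/(θ + 1)**2 was incorrectly written as -(θ**2 + 2*θ)/(θ + 1)**2
The later steps are derived from this incorrect expression, so the error originates in Step 3.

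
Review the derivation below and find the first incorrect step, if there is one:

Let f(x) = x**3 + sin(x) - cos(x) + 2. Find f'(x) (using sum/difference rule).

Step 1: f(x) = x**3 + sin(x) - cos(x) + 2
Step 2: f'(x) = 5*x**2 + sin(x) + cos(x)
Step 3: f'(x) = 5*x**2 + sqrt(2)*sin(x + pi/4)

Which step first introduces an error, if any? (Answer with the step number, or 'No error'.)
Step 2

Step 2 is incorrect due to a wrong coefficient.
The step shows: 5*x**2 + sin(x) + cos(x)
The correct value should be: 3*x**2 + sin(x) + cos(x)

Explanation: The coefficient 3 was incorrectly written as 5: the term 3*x**2 was incorrectly written as 5*x**2
The later steps are derived from this incorrect expression, so the error originates in Step 2.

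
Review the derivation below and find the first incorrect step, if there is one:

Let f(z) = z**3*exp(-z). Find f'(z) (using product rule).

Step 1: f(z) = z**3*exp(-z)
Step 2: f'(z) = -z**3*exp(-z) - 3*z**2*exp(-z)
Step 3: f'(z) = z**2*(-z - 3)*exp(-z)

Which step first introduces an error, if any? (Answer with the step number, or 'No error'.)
Step 2

Step 2 is incorrect due to a sign flip.
The step shows: -z**3*exp(-z) - 3*z**2*exp(-z)
The correct value should be: -z**3*exp(-z) + 3*z**2*exp(-z)

Explanation: The sign of one term was flipped: the term 3*z**2*exp(-z) was incorrectly written as -3*z**2*exp(-z)
The later steps are derived from this incorrect expression, so the error originates in Step 2.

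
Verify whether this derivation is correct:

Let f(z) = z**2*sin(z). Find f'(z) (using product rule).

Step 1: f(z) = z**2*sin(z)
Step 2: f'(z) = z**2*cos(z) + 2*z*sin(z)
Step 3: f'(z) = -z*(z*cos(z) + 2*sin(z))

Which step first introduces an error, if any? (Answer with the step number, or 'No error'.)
Step 3

Step 3 is incorrect due to a sign flip.
The step shows: -z*(z*cos(z) + 2*sin(z))
The correct value should be: z*(z*cos(z) + 2*sin(z))

Explanation: The sign of the whole expression was flipped: the term z*(z*cos(z) + 2*sin(z)) was incorrectly written as -z*(z*cos(z) + 2*sin(z))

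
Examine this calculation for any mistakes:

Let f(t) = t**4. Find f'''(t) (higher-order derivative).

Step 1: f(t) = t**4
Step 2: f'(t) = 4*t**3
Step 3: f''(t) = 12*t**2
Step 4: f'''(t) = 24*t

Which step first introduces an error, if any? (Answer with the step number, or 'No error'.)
No error

All steps in this derivation are correct.
The final answer f'''(t) = 24*t is valid.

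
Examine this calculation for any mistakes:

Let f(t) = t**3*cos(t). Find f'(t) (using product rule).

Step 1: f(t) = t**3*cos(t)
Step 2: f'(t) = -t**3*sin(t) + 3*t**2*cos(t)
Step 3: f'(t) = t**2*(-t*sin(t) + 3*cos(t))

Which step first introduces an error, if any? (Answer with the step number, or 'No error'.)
No error

All steps in this derivation are correct.
The final answer f'(t) = t**2*(-t*sin(t) + 3*cos(t)) is valid.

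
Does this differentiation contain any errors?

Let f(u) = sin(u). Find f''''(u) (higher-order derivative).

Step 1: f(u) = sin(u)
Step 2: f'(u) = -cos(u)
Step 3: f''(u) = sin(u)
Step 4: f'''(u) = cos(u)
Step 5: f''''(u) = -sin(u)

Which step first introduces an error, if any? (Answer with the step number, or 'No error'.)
Step 2

Step 2 is incorrect due to a sign flip.
The step shows: -cos(u)
The correct value should be: cos(u)

Explanation: The sign of the whole expression was flipped: the term cos(u) was incorrectly written as -cos(u)
The later steps are derived from this incorrect expression, so the error originates in Step 2.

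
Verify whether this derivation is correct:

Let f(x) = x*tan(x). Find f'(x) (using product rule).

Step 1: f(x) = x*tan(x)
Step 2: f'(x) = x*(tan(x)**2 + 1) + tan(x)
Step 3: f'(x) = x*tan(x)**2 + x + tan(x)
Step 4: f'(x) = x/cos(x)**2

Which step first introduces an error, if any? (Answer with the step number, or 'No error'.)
Step 4

Step 4 is incorrect due to a dropped term.
The step shows: x/cos(x)**2
The correct value should be: x/cos(x)**2 + tan(x)

Explanation: A term was dropped: the term tan(x) was incorrectly omitted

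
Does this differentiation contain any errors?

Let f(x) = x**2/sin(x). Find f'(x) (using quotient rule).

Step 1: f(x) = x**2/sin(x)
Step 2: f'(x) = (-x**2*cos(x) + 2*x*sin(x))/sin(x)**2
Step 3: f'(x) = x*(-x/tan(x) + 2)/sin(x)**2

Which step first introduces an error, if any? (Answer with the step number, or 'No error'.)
Step 3

Step 3 is incorrect due to a wrong exponent.
The step shows: x*(-x/tan(x) + 2)/sin(x)**2
The correct value should be: x*(-x/tan(x) + 2)/sin(x)

Explanation: The exponent -1 on sin(x) was incorrectly written as -2: the term x*(-x/tan(x) + 2)/sin(x) was incorrectly written as x*(-x/tan(x) + 2)/sin(x)**2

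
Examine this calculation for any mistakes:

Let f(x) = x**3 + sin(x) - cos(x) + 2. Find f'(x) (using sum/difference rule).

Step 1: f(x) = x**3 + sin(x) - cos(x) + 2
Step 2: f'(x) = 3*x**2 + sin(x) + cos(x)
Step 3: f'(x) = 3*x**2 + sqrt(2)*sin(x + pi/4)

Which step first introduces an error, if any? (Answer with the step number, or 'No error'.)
No error

All steps in this derivation are correct.
The final answer f'(x) = 3*x**2 + sqrt(2)*sin(x + pi/4) is valid.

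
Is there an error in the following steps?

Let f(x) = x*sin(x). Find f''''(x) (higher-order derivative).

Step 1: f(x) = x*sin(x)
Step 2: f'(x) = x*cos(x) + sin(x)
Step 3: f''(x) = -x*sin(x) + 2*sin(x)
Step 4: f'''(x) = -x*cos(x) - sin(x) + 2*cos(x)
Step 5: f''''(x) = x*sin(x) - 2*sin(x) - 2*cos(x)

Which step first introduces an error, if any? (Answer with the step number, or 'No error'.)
Step 3

Step 3 is incorrect due to a wrong trig function.
The step shows: -x*sin(x) + 2*sin(x)
The correct value should be: -x*sin(x) + 2*cos(x)

Explanation: cos(x) was incorrectly written as sin(x): the term 2*cos(x) was incorrectly written as 2*sin(x)
The later steps are derived from this incorrect expression, so the error originates in Step 3.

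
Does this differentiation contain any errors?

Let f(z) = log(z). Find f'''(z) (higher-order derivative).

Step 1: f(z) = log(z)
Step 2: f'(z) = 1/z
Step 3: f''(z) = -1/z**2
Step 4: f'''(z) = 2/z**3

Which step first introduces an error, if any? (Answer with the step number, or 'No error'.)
No error

All steps in this derivation are correct.
The final answer f'''(z) = 2/z**3 is valid.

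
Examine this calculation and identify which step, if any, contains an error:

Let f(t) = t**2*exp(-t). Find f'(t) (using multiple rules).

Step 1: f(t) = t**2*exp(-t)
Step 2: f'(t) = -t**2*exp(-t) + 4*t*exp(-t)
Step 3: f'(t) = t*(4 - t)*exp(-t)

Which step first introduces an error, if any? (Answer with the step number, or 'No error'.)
Step 2

Step 2 is incorrect due to a wrong coefficient.
The step shows: -t**2*exp(-t) + 4*t*exp(-t)
The correct value should be: -t**2*exp(-t) + 2*t*exp(-t)

Explanation: The coefficient 2 was incorrectly written as 4: the term 2*t*exp(-t) was incorrectly written as 4*t*exp(-t)
The later steps are derived from this incorrect expression, so the error originates in Step 2.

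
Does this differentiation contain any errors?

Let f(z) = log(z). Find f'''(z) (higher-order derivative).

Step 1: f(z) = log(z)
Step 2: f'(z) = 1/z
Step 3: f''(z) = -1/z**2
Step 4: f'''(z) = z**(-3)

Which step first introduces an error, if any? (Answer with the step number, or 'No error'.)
Step 4

Step 4 is incorrect due to a wrong coefficient.
The step shows: z**(-3)
The correct value should be: 2/z**3

Explanation: The coefficient 2 was incorrectly written as 1: the term 2/z**3 was incorrectly written as z**(-3)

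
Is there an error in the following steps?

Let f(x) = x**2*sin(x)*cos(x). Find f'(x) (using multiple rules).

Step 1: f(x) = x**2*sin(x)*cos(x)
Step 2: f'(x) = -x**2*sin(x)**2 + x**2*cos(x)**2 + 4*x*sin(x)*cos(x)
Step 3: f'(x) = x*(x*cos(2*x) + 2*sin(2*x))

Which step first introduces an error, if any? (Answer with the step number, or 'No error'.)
Step 2

Step 2 is incorrect due to a wrong coefficient.
The step shows: -x**2*sin(x)**2 + x**2*cos(x)**2 + 4*x*sin(x)*cos(x)
The correct value should be: -x**2*sin(x)**2 + x**2*cos(x)**2 + 2*x*sin(x)*cos(x)

Explanation: The coefficient 2 was incorrectly written as 4: the term 2*x*sin(x)*cos(x) was incorrectly written as 4*x*sin(x)*cos(x)
The later steps are derived from this incorrect expression, so the error originates in Step 2.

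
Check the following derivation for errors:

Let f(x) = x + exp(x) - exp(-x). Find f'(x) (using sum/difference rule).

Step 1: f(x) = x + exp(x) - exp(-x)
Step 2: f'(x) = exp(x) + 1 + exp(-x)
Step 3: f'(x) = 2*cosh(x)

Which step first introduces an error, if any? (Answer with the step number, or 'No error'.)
Step 3

Step 3 is incorrect due to a dropped term.
The step shows: 2*cosh(x)
The correct value should be: 2*cosh(x) + 1

Explanation: A term was dropped: the term 1 was incorrectly omitted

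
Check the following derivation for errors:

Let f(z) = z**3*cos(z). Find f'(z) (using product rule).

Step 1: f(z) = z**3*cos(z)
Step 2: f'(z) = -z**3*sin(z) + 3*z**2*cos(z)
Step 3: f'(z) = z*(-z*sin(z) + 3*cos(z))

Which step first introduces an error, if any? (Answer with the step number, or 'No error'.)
Step 3

Step 3 is incorrect due to a wrong exponent.
The step shows: z*(-z*sin(z) + 3*cos(z))
The correct value should be: z**2*(-z*sin(z) + 3*cos(z))

Explanation: The exponent 2 on z was incorrectly written as 1: the term z**2*(-z*sin(z) + 3*cos(z)) was incorrectly written as z*(-z*sin(z) + 3*cos(z))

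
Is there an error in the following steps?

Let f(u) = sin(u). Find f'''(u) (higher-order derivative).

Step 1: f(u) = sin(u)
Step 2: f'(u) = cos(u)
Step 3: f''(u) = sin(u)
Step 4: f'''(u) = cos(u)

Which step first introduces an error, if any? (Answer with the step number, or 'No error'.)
Step 3

Step 3 is incorrect due to a sign flip.
The step shows: sin(u)
The correct value should be: -sin(u)

Explanation: The sign of the whole expression was flipped: the term -sin(u) was incorrectly written as sin(u)
The later steps are derived from this incorrect expression, so the error originates in Step 3.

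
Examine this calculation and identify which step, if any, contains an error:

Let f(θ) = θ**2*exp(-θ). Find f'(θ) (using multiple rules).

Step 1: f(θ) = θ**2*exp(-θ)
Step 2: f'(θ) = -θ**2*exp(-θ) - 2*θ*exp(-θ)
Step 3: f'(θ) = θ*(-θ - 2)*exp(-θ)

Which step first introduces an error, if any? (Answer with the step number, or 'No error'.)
Step 2

Step 2 is incorrect due to a sign flip.
The step shows: -θ**2*exp(-θ) - 2*θ*exp(-θ)
The correct value should be: -θ**2*exp(-θ) + 2*θ*exp(-θ)

Explanation: The sign of one term was flipped: the term 2*θ*exp(-θ) was incorrectly written as -2*θ*exp(-θ)
The later steps are derived from this incorrect expression, so the error originates in Step 2.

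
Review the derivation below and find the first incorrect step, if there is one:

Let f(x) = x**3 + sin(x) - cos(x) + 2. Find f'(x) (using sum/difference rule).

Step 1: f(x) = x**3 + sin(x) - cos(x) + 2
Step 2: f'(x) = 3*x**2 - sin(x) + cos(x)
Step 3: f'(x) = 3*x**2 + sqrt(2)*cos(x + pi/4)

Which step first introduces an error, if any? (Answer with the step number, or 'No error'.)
Step 2

Step 2 is incorrect due to a sign flip.
The step shows: 3*x**2 - sin(x) + cos(x)
The correct value should be: 3*x**2 + sin(x) + cos(x)

Explanation: The sign of one term was flipped: the term sin(x) was incorrectly written as -sin(x)
The later steps are derived from this incorrect expression, so the error originates in Step 2.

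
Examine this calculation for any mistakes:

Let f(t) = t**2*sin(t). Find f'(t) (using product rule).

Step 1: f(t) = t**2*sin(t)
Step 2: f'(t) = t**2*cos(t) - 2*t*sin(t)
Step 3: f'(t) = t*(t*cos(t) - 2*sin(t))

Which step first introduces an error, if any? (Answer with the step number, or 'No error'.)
Step 2

Step 2 is incorrect due to a sign flip.
The step shows: t**2*cos(t) - 2*t*sin(t)
The correct value should be: t**2*cos(t) + 2*t*sin(t)

Explanation: The sign of one term was flipped: the term 2*t*sin(t) was incorrectly written as -2*t*sin(t)
The later steps are derived from this incorrect expression, so the error originates in Step 2.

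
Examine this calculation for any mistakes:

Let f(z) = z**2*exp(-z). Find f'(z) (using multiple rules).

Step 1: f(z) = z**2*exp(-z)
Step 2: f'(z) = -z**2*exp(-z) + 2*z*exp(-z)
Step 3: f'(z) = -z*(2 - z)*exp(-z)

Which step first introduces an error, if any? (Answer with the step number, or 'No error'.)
Step 3

Step 3 is incorrect due to a sign flip.
The step shows: -z*(2 - z)*exp(-z)
The correct value should be: z*(2 - z)*exp(-z)

Explanation: The sign of the whole expression was flipped: the term z*(2 - z)*exp(-z) was incorrectly written as -z*(2 - z)*exp(-z)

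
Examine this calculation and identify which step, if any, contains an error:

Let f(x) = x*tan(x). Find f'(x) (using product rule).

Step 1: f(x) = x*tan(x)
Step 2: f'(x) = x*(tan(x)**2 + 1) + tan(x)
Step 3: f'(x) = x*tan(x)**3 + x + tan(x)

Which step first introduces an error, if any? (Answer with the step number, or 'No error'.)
Step 3

Step 3 is incorrect due to a wrong exponent.
The step shows: x*tan(x)**3 + x + tan(x)
The correct value should be: x*tan(x)**2 + x + tan(x)

Explanation: The exponent 2 on tan(x) was incorrectly written as 3: the term x*tan(x)**2 was incorrectly written as x*tan(x)**3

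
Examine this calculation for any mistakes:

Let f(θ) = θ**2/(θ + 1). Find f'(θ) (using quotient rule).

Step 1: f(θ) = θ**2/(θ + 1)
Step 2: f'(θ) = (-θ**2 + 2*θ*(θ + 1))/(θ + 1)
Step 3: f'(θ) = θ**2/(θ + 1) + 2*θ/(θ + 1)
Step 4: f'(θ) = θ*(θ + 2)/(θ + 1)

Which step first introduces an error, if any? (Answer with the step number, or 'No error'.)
Step 2

Step 2 is incorrect due to a wrong exponent.
The step shows: (-θ**2 + 2*θ*(θ + 1))/(θ + 1)
The correct value should be: (-θ**2 + 2*θ*(θ + 1))/(θ + 1)**2

Explanation: The exponent -2 on θ + 1 was incorrectly written as -1: the term (-θ**2 + 2*θ*(θ + 1))/(θ + 1)**2 was incorrectly written as (-θ**2 + 2*θ*(θ + 1))/(θ + 1)
The later steps are derived from this incorrect expression, so the error originates in Step 2.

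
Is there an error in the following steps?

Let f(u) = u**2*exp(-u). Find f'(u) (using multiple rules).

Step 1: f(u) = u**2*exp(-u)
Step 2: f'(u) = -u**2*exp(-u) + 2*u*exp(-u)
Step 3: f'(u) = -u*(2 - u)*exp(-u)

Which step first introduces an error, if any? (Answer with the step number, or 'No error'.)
Step 3

Step 3 is incorrect due to a sign flip.
The step shows: -u*(2 - u)*exp(-u)
The correct value should be: u*(2 - u)*exp(-u)

Explanation: The sign of the whole expression was flipped: the term u*(2 - u)*exp(-u) was incorrectly written as -u*(2 - u)*exp(-u)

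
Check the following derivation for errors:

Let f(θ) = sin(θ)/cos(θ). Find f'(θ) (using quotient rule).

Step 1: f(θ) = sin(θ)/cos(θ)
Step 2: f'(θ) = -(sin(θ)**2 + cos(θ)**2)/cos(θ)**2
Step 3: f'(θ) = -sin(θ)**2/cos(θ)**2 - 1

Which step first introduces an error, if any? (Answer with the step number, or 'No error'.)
Step 2

Step 2 is incorrect due to a sign flip.
The step shows: -(sin(θ)**2 + cos(θ)**2)/cos(θ)**2
The correct value should be: (sin(θ)**2 + cos(θ)**2)/cos(θ)**2

Explanation: The sign of the whole expression was flipped: the term (sin(θ)**2 + cos(θ)**2)/cos(θ)**2 was incorrectly written as -(sin(θ)**2 + cos(θ)**2)/cos(θ)**2
The later steps are derived from this incorrect expression, so the error originates in Step 2.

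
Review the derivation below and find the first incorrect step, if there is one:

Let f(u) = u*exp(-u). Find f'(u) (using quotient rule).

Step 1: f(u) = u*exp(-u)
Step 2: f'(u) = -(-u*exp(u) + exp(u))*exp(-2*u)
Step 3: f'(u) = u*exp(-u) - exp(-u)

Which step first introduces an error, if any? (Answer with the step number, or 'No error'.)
Step 2

Step 2 is incorrect due to a sign flip.
The step shows: -(-u*exp(u) + exp(u))*exp(-2*u)
The correct value should be: (-u*exp(u) + exp(u))*exp(-2*u)

Explanation: The sign of the whole expression was flipped: the term (-u*exp(u) + exp(u))*exp(-2*u) was incorrectly written as -(-u*exp(u) + exp(u))*exp(-2*u)
The later steps are derived from this incorrect expression, so the error originates in Step 2.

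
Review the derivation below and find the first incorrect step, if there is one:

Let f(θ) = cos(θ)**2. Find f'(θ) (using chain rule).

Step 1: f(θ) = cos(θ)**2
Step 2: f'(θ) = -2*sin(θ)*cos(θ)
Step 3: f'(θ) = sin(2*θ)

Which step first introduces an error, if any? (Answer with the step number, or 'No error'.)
Step 3

Step 3 is incorrect due to a sign flip.
The step shows: sin(2*θ)
The correct value should be: -sin(2*θ)

Explanation: The sign of the whole expression was flipped: the term -sin(2*θ) was incorrectly written as sin(2*θ)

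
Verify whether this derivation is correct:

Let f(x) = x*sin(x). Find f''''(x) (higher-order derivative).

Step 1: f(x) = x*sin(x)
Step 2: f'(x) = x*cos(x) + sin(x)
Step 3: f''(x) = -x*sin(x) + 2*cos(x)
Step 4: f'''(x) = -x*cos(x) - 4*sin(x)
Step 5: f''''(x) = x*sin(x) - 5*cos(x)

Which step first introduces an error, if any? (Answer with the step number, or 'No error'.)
Step 4

Step 4 is incorrect due to a wrong coefficient.
The step shows: -x*cos(x) - 4*sin(x)
The correct value should be: -x*cos(x) - 3*sin(x)

Explanation: The coefficient -3 was incorrectly written as -4: the term -3*sin(x) was incorrectly written as -4*sin(x)
The later steps are derived from this incorrect expression, so the error originates in Step 4.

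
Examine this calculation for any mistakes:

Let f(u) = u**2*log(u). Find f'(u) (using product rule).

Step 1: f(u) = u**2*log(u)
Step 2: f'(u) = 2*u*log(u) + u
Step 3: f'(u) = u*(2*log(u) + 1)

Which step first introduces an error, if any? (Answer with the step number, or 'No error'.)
No error

All steps in this derivation are correct.
The final answer f'(u) = u*(2*log(u) + 1) is valid.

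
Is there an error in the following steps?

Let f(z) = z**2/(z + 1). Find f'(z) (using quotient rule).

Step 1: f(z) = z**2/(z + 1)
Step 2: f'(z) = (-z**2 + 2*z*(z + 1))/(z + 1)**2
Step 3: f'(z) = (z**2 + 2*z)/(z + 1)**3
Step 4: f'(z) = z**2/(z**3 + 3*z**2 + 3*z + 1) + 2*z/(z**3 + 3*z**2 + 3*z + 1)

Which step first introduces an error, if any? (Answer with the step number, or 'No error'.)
Step 3

Step 3 is incorrect due to a wrong exponent.
The step shows: (z**2 + 2*z)/(z + 1)**3
The correct value should be: (z**2 + 2*z)/(z + 1)**2

Explanation: The exponent -2 on z + 1 was incorrectly written as -3: the term (z**2 + 2*z)/(z + 1)**2 was incorrectly written as (z**2 + 2*z)/(z + 1)**3
The later steps are derived from this incorrect expression, so the error originates in Step 3.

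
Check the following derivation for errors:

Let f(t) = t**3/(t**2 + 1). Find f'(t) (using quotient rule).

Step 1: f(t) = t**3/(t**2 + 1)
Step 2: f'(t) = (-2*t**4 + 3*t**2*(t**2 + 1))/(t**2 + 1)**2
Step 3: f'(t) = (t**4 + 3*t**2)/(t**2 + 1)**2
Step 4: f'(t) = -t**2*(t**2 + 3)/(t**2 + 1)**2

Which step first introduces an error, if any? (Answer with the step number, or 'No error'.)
Step 4

Step 4 is incorrect due to a sign flip.
The step shows: -t**2*(t**2 + 3)/(t**2 + 1)**2
The correct value should be: t**2*(t**2 + 3)/(t**2 + 1)**2

Explanation: The sign of the whole expression was flipped: the term t**2*(t**2 + 3)/(t**2 + 1)**2 was incorrectly written as -t**2*(t**2 + 3)/(t**2 + 1)**2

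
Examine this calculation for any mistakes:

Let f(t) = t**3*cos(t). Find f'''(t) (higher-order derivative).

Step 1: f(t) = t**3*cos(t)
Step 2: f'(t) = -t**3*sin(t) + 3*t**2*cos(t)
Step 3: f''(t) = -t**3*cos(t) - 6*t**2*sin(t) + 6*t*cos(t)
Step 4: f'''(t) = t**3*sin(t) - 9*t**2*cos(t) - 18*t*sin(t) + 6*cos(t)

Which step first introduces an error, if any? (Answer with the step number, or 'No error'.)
No error

All steps in this derivation are correct.
The final answer f'''(t) = t**3*sin(t) - 9*t**2*cos(t) - 18*t*sin(t) + 6*cos(t) is valid.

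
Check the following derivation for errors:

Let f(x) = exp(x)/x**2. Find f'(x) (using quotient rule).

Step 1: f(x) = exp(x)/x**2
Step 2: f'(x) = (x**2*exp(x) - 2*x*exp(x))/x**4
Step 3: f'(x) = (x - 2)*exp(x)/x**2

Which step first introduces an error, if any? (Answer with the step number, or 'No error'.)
Step 3

Step 3 is incorrect due to a wrong exponent.
The step shows: (x - 2)*exp(x)/x**2
The correct value should be: (x - 2)*exp(x)/x**3

Explanation: The exponent -3 on x was incorrectly written as -2: the term (x - 2)*exp(x)/x**3 was incorrectly written as (x - 2)*exp(x)/x**2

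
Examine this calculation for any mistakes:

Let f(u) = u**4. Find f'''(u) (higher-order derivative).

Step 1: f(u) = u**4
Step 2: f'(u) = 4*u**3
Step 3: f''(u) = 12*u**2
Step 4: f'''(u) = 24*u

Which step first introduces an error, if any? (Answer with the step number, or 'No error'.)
No error

All steps in this derivation are correct.
The final answer f'''(u) = 24*u is valid.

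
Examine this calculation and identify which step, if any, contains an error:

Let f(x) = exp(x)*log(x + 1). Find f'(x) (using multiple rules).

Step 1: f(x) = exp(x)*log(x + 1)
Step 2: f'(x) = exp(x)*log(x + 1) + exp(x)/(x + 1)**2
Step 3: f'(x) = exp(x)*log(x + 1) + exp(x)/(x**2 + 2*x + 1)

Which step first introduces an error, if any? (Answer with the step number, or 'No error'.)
Step 2

Step 2 is incorrect due to a wrong exponent.
The step shows: exp(x)*log(x + 1) + exp(x)/(x + 1)**2
The correct value should be: exp(x)*log(x + 1) + exp(x)/(x + 1)

Explanation: The exponent -1 on x + 1 was incorrectly written as -2: the term exp(x)/(x + 1) was incorrectly written as exp(x)/(x + 1)**2
The later steps are derived from this incorrect expression, so the error originates in Step 2.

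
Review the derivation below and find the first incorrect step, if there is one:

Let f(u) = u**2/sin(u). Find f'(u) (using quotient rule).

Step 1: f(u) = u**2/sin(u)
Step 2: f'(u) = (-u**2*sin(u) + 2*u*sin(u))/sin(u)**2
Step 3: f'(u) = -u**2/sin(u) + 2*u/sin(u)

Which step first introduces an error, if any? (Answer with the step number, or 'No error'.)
Step 2

Step 2 is incorrect due to a wrong trig function.
The step shows: (-u**2*sin(u) + 2*u*sin(u))/sin(u)**2
The correct value should be: (-u**2*cos(u) + 2*u*sin(u))/sin(u)**2

Explanation: cos(u) was incorrectly written as sin(u): the term (-u**2*cos(u) + 2*u*sin(u))/sin(u)**2 was incorrectly written as (-u**2*sin(u) + 2*u*sin(u))/sin(u)**2
The later steps are derived from this incorrect expression, so the error originates in Step 2.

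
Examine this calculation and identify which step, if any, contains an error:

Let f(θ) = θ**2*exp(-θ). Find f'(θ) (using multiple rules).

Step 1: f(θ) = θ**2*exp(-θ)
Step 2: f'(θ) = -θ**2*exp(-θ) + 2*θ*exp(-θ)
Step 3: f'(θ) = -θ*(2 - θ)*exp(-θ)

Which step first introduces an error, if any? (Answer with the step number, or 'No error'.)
Step 3

Step 3 is incorrect due to a sign flip.
The step shows: -θ*(2 - θ)*exp(-θ)
The correct value should be: θ*(2 - θ)*exp(-θ)

Explanation: The sign of the whole expression was flipped: the term θ*(2 - θ)*exp(-θ) was incorrectly written as -θ*(2 - θ)*exp(-θ)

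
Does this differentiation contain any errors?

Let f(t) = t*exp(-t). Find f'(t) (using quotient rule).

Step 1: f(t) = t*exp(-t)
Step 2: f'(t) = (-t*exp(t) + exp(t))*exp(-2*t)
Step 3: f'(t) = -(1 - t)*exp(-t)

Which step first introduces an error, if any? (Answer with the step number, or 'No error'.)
Step 3

Step 3 is incorrect due to a sign flip.
The step shows: -(1 - t)*exp(-t)
The correct value should be: (1 - t)*exp(-t)

Explanation: The sign of the whole expression was flipped: the term (1 - t)*exp(-t) was incorrectly written as -(1 - t)*exp(-t)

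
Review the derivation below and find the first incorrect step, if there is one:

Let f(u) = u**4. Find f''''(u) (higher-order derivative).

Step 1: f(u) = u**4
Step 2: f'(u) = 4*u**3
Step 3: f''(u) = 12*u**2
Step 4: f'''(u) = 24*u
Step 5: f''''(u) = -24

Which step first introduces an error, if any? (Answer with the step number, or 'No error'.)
Step 5

Step 5 is incorrect due to a sign flip.
The step shows: -24
The correct value should be: 24

Explanation: The sign of the whole expression was flipped: the term 24 was incorrectly written as -24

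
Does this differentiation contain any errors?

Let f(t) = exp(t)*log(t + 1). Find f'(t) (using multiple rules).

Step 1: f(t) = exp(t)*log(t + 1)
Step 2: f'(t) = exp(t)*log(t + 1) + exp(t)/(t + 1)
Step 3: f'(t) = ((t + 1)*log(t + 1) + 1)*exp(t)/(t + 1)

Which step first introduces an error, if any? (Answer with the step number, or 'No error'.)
No error

All steps in this derivation are correct.
The final answer f'(t) = ((t + 1)*log(t + 1) + 1)*exp(t)/(t + 1) is valid.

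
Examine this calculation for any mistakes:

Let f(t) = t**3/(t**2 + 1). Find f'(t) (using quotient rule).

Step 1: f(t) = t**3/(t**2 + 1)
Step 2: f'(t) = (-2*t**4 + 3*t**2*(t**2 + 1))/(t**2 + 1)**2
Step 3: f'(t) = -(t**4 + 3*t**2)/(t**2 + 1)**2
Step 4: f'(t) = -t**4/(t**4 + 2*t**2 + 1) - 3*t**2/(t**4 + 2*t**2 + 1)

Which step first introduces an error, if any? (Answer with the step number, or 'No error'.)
Step 3

Step 3 is incorrect due to a sign flip.
The step shows: -(t**4 + 3*t**2)/(t**2 + 1)**2
The correct value should be: (t**4 + 3*t**2)/(t**2 + 1)**2

Explanation: The sign of the whole expression was flipped: the term (t**4 + 3*t**2)/(t**2 + 1)**2 was incorrectly written as -(t**4 + 3*t**2)/(t**2 + 1)**2
The later steps are derived from this incorrect expression, so the error originates in Step 3.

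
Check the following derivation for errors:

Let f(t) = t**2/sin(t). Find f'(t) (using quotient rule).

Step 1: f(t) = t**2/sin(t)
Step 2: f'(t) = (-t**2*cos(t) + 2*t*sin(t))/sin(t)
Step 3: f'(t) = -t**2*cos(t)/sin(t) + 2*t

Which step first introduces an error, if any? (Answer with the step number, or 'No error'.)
Step 2

Step 2 is incorrect due to a wrong exponent.
The step shows: (-t**2*cos(t) + 2*t*sin(t))/sin(t)
The correct value should be: (-t**2*cos(t) + 2*t*sin(t))/sin(t)**2

Explanation: The exponent -2 on sin(t) was incorrectly written as -1: the term (-t**2*cos(t) + 2*t*sin(t))/sin(t)**2 was incorrectly written as (-t**2*cos(t) + 2*t*sin(t))/sin(t)
The later steps are derived from this incorrect expression, so the error originates in Step 2.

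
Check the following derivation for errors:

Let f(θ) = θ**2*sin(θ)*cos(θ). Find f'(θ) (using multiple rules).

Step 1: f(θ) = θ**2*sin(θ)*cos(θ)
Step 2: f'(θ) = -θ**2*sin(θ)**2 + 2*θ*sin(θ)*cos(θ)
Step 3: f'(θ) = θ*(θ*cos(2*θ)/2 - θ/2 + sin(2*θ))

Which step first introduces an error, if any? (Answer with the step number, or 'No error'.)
Step 2

Step 2 is incorrect due to a dropped term.
The step shows: -θ**2*sin(θ)**2 + 2*θ*sin(θ)*cos(θ)
The correct value should be: -θ**2*sin(θ)**2 + θ**2*cos(θ)**2 + 2*θ*sin(θ)*cos(θ)

Explanation: A term was dropped: the term θ**2*cos(θ)**2 was incorrectly omitted
The later steps are derived from this incorrect expression, so the error originates in Step 2.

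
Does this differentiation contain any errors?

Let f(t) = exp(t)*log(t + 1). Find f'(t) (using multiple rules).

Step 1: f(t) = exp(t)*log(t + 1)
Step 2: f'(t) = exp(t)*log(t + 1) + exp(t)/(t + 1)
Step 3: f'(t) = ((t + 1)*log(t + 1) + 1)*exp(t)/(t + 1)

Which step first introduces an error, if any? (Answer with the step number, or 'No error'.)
No error

All steps in this derivation are correct.
The final answer f'(t) = ((t + 1)*log(t + 1) + 1)*exp(t)/(t + 1) is valid.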